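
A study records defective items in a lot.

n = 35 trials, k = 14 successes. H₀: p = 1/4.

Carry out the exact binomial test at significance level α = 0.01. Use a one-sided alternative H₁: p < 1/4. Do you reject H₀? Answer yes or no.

reject H₀: no

Exact binomial: n=35, k=14, p₀=1/4=0.2500
P(X≤14) from Σ C(n,i)·p₀^i·(1−p₀)^(n−i)
p-value (one-sided, H₁ less) = 0.98423
At α=0.01: p ≥ α → fail to reject H₀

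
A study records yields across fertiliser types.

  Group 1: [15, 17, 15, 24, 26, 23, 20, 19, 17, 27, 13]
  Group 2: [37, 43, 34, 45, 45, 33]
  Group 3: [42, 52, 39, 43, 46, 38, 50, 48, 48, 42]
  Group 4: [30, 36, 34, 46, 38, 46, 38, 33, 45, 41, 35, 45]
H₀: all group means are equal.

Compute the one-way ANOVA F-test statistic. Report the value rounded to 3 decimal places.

test statistic = 48.947

Group means [19.64, 39.50, 44.80, 38.92], grand mean 35.077
SSB = Σnᵢ(x̄ᵢ−x̄)² = 3862.207; SSW = ΣΣ(x−x̄ᵢ)² = 920.562
MSB = 3862.207/3 = 1287.4024; MSW = 920.562/35 = 26.3018
F = MSB/MSW = 48.9474
df = (3, 35)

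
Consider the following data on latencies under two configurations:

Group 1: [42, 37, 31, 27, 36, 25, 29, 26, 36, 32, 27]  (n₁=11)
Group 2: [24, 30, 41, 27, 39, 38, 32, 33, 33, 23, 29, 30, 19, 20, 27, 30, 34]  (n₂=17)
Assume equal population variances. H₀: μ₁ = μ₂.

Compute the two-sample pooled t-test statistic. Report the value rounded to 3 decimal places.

x̄₁=31.636, s₁=5.482, n₁=11
x̄₂=29.941, s₂=6.270, n₂=17
s_p² = [10·5.482² + 16·6.270²]/26 = 35.7495
SE = √(s_p²·(1/11+1/17)) = 2.3136
t = (31.636−29.941)/2.3136 = 0.7327
df = 26

test statistic = 0.733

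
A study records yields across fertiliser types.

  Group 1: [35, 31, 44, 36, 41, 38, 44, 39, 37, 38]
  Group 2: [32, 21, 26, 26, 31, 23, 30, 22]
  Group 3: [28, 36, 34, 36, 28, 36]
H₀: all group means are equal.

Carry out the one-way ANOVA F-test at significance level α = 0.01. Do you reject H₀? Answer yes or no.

reject H₀: yes

Group means [38.30, 26.38, 33.00], grand mean 33.000
SSB = Σnᵢ(x̄ᵢ−x̄)² = 632.025; SSW = ΣΣ(x−x̄ᵢ)² = 347.975
MSB = 632.025/2 = 316.0125; MSW = 347.975/21 = 16.5702
F = MSB/MSW = 19.0711
df = (2, 21)
p-value (upper-tail) = 0.00002
At α=0.01: p < α → reject H₀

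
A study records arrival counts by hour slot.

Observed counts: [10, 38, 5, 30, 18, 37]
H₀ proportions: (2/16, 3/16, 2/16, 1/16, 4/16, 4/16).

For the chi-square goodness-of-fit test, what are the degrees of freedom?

degrees of freedom = 5

df = k − 1 = 6 − 1 = 5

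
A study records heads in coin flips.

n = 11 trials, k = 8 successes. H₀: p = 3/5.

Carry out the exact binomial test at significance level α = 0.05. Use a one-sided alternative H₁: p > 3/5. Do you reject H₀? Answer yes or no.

Exact binomial: n=11, k=8, p₀=3/5=0.6000
P(X≥8) from Σ C(n,i)·p₀^i·(1−p₀)^(n−i)
p-value (one-sided, H₁ greater) = 0.29628
At α=0.05: p ≥ α → fail to reject H₀

reject H₀: no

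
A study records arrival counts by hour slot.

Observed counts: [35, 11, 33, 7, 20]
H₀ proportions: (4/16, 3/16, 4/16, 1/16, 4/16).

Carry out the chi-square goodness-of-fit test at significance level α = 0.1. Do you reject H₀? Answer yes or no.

reject H₀: yes

n = 106; E_i = n·p_i = [26.50, 19.88, 26.50, 6.62, 26.50]
χ² = (35−26.50)²/26.50 + (11−19.88)²/19.88 + (33−26.50)²/26.50 + (7−6.62)²/6.62 + (20−26.50)²/26.50 = 9.8994
df = 4
p-value (upper-tail) = 0.04216
At α=0.1: p < α → reject H₀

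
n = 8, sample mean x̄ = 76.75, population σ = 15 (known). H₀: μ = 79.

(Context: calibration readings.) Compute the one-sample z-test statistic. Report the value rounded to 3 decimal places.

SE = σ/√n = 15/√8 = 5.3033
z = (x̄−μ₀)/SE = (76.75−79)/5.3033 = -0.4243

test statistic = -0.424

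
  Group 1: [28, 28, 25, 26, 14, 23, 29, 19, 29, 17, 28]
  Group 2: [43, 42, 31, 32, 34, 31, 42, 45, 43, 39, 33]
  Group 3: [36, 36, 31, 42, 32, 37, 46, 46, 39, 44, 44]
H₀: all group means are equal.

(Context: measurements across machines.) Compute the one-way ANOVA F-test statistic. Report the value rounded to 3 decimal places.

test statistic = 26.208

Group means [24.18, 37.73, 39.36], grand mean 33.758
SSB = Σnᵢ(x̄ᵢ−x̄)² = 1527.697; SSW = ΣΣ(x−x̄ᵢ)² = 874.364
MSB = 1527.697/2 = 763.8485; MSW = 874.364/30 = 29.1455
F = MSB/MSW = 26.2082
df = (2, 30)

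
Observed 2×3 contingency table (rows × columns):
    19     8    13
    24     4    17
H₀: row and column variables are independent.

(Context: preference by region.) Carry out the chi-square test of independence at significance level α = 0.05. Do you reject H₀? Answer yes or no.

reject H₀: no

Row totals [40, 45], col totals [43, 12, 30], n=85
χ² = (19−20.24)²/20.24 + (8−5.65)²/5.65 + (13−14.12)²/14.12 + (24−22.76)²/22.76 + (4−6.35)²/6.35 + (17−15.88)²/15.88 = 2.1614
df = 2
p-value (upper-tail) = 0.33935
At α=0.05: p ≥ α → fail to reject H₀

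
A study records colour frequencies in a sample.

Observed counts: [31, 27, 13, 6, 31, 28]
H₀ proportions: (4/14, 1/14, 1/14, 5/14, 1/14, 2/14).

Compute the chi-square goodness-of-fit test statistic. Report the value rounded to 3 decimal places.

test statistic = 121.193

n = 136; E_i = n·p_i = [38.86, 9.71, 9.71, 48.57, 9.71, 19.43]
χ² = (31−38.86)²/38.86 + (27−9.71)²/9.71 + (13−9.71)²/9.71 + (6−48.57)²/48.57 + (31−9.71)²/9.71 + (28−19.43)²/19.43 = 121.1934
df = 5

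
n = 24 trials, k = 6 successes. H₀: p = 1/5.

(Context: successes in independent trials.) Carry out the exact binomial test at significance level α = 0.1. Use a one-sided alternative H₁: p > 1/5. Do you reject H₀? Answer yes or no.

reject H₀: no

Exact binomial: n=24, k=6, p₀=1/5=0.2000
P(X≥6) from Σ C(n,i)·p₀^i·(1−p₀)^(n−i)
p-value (one-sided, H₁ greater) = 0.34411
At α=0.1: p ≥ α → fail to reject H₀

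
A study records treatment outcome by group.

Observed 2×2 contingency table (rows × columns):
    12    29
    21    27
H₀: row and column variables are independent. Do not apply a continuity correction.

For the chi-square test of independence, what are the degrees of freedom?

df = (r−1)(c−1) = (2−1)·(2−1) = 1

degrees of freedom = 1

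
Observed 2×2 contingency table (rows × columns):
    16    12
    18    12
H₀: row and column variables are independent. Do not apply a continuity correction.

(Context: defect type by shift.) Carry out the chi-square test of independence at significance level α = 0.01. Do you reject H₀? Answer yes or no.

Row totals [28, 30], col totals [34, 24], n=58
χ² = (16−16.41)²/16.41 + (12−11.59)²/11.59 + (18−17.59)²/17.59 + (12−12.41)²/12.41 = 0.0487
df = 1
p-value (upper-tail) = 0.82527
At α=0.01: p ≥ α → fail to reject H₀

reject H₀: no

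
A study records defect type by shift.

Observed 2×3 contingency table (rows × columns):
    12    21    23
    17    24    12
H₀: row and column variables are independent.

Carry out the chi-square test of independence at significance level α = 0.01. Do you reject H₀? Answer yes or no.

Row totals [56, 53], col totals [29, 45, 35], n=109
χ² = (12−14.90)²/14.90 + (21−23.12)²/23.12 + (23−17.98)²/17.98 + (17−14.10)²/14.10 + (24−21.88)²/21.88 + (12−17.02)²/17.02 = 4.4400
df = 2
p-value (upper-tail) = 0.10861
At α=0.01: p ≥ α → fail to reject H₀

reject H₀: no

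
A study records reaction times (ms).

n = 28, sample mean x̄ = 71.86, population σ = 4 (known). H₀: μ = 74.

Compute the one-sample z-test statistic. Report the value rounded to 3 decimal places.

SE = σ/√n = 4/√28 = 0.7559
z = (x̄−μ₀)/SE = (71.86−74)/0.7559 = -2.8310

test statistic = -2.831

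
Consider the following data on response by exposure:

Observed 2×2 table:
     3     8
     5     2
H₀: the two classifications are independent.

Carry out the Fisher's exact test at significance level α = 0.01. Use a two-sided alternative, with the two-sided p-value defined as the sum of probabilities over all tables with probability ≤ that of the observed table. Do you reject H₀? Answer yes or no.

reject H₀: no

Margins: r₁=11, r₂=7, c₁=8, c₂=10, n=18
p_obs = C(11,3)·C(7,5)/C(18,8); sum pmf over tables with pmf ≤ p_obs
p-value (two-sided) = 0.14480
At α=0.01: p ≥ α → fail to reject H₀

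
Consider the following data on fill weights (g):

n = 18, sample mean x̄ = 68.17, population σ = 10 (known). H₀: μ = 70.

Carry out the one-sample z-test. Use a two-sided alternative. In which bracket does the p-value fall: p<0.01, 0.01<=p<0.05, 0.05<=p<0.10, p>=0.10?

SE = σ/√n = 10/√18 = 2.3570
z = (x̄−μ₀)/SE = (68.17−70)/2.3570 = -0.7764
p-value (two-sided) = 0.43751
→ bracket: p>=0.10

p-value bracket: p>=0.10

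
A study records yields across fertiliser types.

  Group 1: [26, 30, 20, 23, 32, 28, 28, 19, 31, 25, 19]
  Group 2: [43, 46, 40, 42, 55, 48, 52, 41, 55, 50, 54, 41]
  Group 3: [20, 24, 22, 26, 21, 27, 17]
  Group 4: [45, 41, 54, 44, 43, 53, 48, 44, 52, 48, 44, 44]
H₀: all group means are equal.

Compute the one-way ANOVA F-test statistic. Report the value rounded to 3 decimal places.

test statistic = 76.644

Group means [25.55, 47.25, 22.43, 46.67], grand mean 37.262
SSB = Σnᵢ(x̄ᵢ−x̄)² = 5308.761; SSW = ΣΣ(x−x̄ᵢ)² = 877.358
MSB = 5308.761/3 = 1769.5869; MSW = 877.358/38 = 23.0884
F = MSB/MSW = 76.6441
df = (3, 38)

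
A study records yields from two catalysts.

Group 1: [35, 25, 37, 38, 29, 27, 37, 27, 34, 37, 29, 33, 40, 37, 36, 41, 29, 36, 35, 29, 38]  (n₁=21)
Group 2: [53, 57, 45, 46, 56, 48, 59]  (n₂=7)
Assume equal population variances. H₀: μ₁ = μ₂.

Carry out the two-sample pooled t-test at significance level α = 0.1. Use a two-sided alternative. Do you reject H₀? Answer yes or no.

x̄₁=33.762, s₁=4.700, n₁=21
x̄₂=52.000, s₂=5.657, n₂=7
s_p² = [20·4.700² + 6·5.657²]/26 = 24.3773
SE = √(s_p²·(1/21+1/7)) = 2.1548
t = (33.762−52.000)/2.1548 = -8.4638
df = 26
p-value (two-sided) = 0.00000
At α=0.1: p < α → reject H₀

reject H₀: yes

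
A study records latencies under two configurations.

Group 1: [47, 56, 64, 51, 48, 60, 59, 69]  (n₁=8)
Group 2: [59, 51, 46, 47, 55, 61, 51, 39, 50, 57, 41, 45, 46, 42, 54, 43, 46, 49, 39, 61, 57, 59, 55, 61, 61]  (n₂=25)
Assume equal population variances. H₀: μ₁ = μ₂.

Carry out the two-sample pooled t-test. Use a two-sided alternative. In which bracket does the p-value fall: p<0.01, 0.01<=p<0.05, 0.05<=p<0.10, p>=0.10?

x̄₁=56.750, s₁=7.778, n₁=8
x̄₂=51.000, s₂=7.377, n₂=25
s_p² = [7·7.778² + 24·7.377²]/31 = 55.7903
SE = √(s_p²·(1/8+1/25)) = 3.0340
t = (56.750−51.000)/3.0340 = 1.8952
df = 31
p-value (two-sided) = 0.06743
→ bracket: 0.05<=p<0.10

p-value bracket: 0.05<=p<0.10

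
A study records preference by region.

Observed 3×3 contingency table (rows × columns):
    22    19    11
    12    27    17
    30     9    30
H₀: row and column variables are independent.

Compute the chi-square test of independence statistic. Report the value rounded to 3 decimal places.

Row totals [52, 56, 69], col totals [64, 55, 58], n=177
χ² = (22−18.80)²/18.80 + (19−16.16)²/16.16 + (11−17.04)²/17.04 + (12−20.25)²/20.25 + (27−17.40)²/17.40 + (17−18.35)²/18.35 + (30−24.95)²/24.95 + (9−21.44)²/21.44 + (30−22.61)²/22.61 = 22.5952
df = 4

test statistic = 22.595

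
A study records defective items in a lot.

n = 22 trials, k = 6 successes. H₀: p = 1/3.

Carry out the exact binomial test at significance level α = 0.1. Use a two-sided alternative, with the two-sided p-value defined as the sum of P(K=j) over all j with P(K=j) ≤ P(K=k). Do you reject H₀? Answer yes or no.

reject H₀: no

Exact binomial: n=22, k=6, p₀=1/3=0.3333
P(X=j) = C(n,j)·p₀^j·(1−p₀)^(n−j); p = Σ P(X=j) over j with P(X=j) ≤ P(X=6)
p-value (two-sided) = 0.65497
At α=0.1: p ≥ α → fail to reject H₀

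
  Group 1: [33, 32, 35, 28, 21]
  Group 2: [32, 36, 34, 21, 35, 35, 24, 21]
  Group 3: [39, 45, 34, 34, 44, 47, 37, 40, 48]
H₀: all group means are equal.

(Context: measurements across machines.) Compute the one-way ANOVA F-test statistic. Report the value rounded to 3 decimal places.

test statistic = 9.535

Group means [29.80, 29.75, 40.89], grand mean 34.318
SSB = Σnᵢ(x̄ᵢ−x̄)² = 657.584; SSW = ΣΣ(x−x̄ᵢ)² = 655.189
MSB = 657.584/2 = 328.7919; MSW = 655.189/19 = 34.4836
F = MSB/MSW = 9.5347
df = (2, 19)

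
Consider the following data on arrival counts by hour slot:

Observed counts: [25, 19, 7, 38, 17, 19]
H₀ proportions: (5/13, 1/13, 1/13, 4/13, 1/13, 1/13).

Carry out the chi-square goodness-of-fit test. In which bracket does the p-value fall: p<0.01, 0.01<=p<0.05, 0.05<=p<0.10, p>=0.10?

n = 125; E_i = n·p_i = [48.08, 9.62, 9.62, 38.46, 9.62, 9.62]
χ² = (25−48.08)²/48.08 + (19−9.62)²/9.62 + (7−9.62)²/9.62 + (38−38.46)²/38.46 + (17−9.62)²/9.62 + (19−9.62)²/9.62 = 35.7840
df = 5
p-value (upper-tail) = 0.00000
→ bracket: p<0.01

p-value bracket: p<0.01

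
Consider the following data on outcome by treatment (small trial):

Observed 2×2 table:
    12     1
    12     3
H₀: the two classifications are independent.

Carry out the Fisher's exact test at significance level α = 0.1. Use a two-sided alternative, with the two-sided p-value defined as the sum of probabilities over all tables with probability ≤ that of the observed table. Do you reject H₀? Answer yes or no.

Margins: r₁=13, r₂=15, c₁=24, c₂=4, n=28
p_obs = C(13,12)·C(15,12)/C(28,24); sum pmf over tables with pmf ≤ p_obs
p-value (two-sided) = 0.60000
At α=0.1: p ≥ α → fail to reject H₀

reject H₀: no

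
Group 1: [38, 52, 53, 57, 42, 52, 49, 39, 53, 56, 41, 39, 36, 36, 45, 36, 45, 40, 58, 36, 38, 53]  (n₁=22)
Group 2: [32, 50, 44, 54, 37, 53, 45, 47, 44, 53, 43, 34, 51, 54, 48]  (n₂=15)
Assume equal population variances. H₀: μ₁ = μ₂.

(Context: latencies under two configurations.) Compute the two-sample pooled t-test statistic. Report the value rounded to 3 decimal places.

test statistic = -0.297

x̄₁=45.182, s₁=7.817, n₁=22
x̄₂=45.933, s₂=7.126, n₂=15
s_p² = [21·7.817² + 14·7.126²]/35 = 56.9773
SE = √(s_p²·(1/22+1/15)) = 2.5275
t = (45.182−45.933)/2.5275 = -0.2973
df = 35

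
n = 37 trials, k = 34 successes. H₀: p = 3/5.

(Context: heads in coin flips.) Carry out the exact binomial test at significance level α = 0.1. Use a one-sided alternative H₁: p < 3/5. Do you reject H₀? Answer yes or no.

Exact binomial: n=37, k=34, p₀=3/5=0.6000
P(X≤34) from Σ C(n,i)·p₀^i·(1−p₀)^(n−i)
p-value (one-sided, H₁ less) = 1.00000
At α=0.1: p ≥ α → fail to reject H₀

reject H₀: no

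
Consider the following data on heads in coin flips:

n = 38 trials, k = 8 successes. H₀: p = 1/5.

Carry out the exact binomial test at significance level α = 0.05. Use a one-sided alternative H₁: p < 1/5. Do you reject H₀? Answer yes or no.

Exact binomial: n=38, k=8, p₀=1/5=0.2000
P(X≤8) from Σ C(n,i)·p₀^i·(1−p₀)^(n−i)
p-value (one-sided, H₁ less) = 0.65532
At α=0.05: p ≥ α → fail to reject H₀

reject H₀: no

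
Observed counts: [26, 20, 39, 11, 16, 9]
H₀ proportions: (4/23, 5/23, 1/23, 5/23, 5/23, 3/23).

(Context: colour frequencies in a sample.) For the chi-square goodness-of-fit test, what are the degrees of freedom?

df = k − 1 = 6 − 1 = 5

degrees of freedom = 5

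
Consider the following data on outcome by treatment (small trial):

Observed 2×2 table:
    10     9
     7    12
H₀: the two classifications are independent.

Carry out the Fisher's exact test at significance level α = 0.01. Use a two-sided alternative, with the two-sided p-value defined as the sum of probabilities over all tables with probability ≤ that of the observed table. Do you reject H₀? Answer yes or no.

reject H₀: no

Margins: r₁=19, r₂=19, c₁=17, c₂=21, n=38
p_obs = C(19,10)·C(19,7)/C(38,17); sum pmf over tables with pmf ≤ p_obs
p-value (two-sided) = 0.51481
At α=0.01: p ≥ α → fail to reject H₀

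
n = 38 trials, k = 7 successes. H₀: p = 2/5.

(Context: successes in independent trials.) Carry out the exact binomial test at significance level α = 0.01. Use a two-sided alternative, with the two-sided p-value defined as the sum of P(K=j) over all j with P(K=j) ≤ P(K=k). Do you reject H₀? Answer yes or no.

reject H₀: yes

Exact binomial: n=38, k=7, p₀=2/5=0.4000
P(X=j) = C(n,j)·p₀^j·(1−p₀)^(n−j); p = Σ P(X=j) over j with P(X=j) ≤ P(X=7)
p-value (two-sided) = 0.00725
At α=0.01: p < α → reject H₀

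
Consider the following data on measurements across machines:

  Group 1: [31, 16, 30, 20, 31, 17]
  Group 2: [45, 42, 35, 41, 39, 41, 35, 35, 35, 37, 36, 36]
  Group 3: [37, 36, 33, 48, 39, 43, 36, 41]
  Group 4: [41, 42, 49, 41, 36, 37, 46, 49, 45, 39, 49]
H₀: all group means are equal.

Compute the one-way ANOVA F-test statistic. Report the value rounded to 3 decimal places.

test statistic = 20.207

Group means [24.17, 38.08, 39.12, 43.09], grand mean 37.541
SSB = Σnᵢ(x̄ᵢ−x̄)² = 1435.655; SSW = ΣΣ(x−x̄ᵢ)² = 781.534
MSB = 1435.655/3 = 478.5517; MSW = 781.534/33 = 23.6829
F = MSB/MSW = 20.2067
df = (3, 33)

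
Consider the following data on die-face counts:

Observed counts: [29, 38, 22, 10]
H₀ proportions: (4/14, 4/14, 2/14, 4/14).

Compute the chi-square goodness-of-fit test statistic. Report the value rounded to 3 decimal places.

n = 99; E_i = n·p_i = [28.29, 28.29, 14.14, 28.29]
χ² = (29−28.29)²/28.29 + (38−28.29)²/28.29 + (22−14.14)²/14.14 + (10−28.29)²/28.29 = 19.5404
df = 3

test statistic = 19.540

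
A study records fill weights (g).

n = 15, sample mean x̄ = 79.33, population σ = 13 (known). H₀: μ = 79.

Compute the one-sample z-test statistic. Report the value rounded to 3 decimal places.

SE = σ/√n = 13/√15 = 3.3566
z = (x̄−μ₀)/SE = (79.33−79)/3.3566 = 0.0983

test statistic = 0.098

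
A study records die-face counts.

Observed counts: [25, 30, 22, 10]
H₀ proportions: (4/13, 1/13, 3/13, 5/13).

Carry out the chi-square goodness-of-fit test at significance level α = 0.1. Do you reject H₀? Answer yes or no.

n = 87; E_i = n·p_i = [26.77, 6.69, 20.08, 33.46]
χ² = (25−26.77)²/26.77 + (30−6.69)²/6.69 + (22−20.08)²/20.08 + (10−33.46)²/33.46 = 97.9262
df = 3
p-value (upper-tail) = 0.00000
At α=0.1: p < α → reject H₀

reject H₀: yes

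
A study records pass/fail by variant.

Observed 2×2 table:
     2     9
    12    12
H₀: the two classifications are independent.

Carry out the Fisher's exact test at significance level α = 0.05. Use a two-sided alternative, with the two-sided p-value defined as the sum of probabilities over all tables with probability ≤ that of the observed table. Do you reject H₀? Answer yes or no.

reject H₀: no

Margins: r₁=11, r₂=24, c₁=14, c₂=21, n=35
p_obs = C(11,2)·C(24,12)/C(35,14); sum pmf over tables with pmf ≤ p_obs
p-value (two-sided) = 0.13665
At α=0.05: p ≥ α → fail to reject H₀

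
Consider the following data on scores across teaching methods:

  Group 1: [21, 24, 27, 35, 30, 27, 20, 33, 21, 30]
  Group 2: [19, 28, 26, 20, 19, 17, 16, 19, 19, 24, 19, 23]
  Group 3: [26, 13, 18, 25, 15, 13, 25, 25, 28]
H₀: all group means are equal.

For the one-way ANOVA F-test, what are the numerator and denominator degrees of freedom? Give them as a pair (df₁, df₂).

k = 3 groups, N = 31 total
df = (k−1, N−k) = (3−1, 31−3) = (2, 28)

degrees of freedom = [2, 28]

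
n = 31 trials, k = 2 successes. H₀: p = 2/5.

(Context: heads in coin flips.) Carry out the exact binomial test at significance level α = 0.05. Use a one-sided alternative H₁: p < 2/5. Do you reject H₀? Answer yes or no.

Exact binomial: n=31, k=2, p₀=2/5=0.4000
P(X≤2) from Σ C(n,i)·p₀^i·(1−p₀)^(n−i)
p-value (one-sided, H₁ less) = 0.00003
At α=0.05: p < α → reject H₀

reject H₀: yes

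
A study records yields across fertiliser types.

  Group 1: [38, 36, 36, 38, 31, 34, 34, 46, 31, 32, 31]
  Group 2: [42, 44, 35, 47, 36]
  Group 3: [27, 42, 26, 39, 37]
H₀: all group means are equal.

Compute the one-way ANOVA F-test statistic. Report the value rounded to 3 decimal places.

test statistic = 2.385

Group means [35.18, 40.80, 34.20], grand mean 36.286
SSB = Σnᵢ(x̄ᵢ−x̄)² = 137.049; SSW = ΣΣ(x−x̄ᵢ)² = 517.236
MSB = 137.049/2 = 68.5247; MSW = 517.236/18 = 28.7354
F = MSB/MSW = 2.3847
df = (2, 18)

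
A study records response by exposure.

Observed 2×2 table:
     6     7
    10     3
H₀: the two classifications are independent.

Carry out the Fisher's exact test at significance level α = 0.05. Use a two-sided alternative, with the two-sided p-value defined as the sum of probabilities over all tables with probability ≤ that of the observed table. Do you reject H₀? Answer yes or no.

reject H₀: no

Margins: r₁=13, r₂=13, c₁=16, c₂=10, n=26
p_obs = C(13,6)·C(13,10)/C(26,16); sum pmf over tables with pmf ≤ p_obs
p-value (two-sided) = 0.22619
At α=0.05: p ≥ α → fail to reject H₀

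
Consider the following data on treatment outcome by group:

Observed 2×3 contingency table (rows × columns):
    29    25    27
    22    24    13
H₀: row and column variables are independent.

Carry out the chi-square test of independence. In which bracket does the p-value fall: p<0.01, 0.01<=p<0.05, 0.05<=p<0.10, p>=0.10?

p-value bracket: p>=0.10

Row totals [81, 59], col totals [51, 49, 40], n=140
χ² = (29−29.51)²/29.51 + (25−28.35)²/28.35 + (27−23.14)²/23.14 + (22−21.49)²/21.49 + (24−20.65)²/20.65 + (13−16.86)²/16.86 = 2.4854
df = 2
p-value (upper-tail) = 0.28860
→ bracket: p>=0.10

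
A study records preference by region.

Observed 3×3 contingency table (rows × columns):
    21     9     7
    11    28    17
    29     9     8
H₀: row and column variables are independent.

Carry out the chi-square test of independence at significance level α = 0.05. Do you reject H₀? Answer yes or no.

Row totals [37, 56, 46], col totals [61, 46, 32], n=139
χ² = (21−16.24)²/16.24 + (9−12.24)²/12.24 + (7−8.52)²/8.52 + (11−24.58)²/24.58 + (28−18.53)²/18.53 + (17−12.89)²/12.89 + (29−20.19)²/20.19 + (9−15.22)²/15.22 + (8−10.59)²/10.59 = 23.1967
df = 4
p-value (upper-tail) = 0.00012
At α=0.05: p < α → reject H₀

reject H₀: yes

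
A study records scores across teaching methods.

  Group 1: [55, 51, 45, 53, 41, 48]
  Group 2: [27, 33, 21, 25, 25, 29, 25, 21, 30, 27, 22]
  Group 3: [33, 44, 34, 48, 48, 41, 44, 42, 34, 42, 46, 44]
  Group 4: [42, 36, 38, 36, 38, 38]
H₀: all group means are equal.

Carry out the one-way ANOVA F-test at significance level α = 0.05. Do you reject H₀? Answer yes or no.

reject H₀: yes

Group means [48.83, 25.91, 41.67, 38.00], grand mean 37.314
SSB = Σnᵢ(x̄ᵢ−x̄)² = 2457.134; SSW = ΣΣ(x−x̄ᵢ)² = 614.409
MSB = 2457.134/3 = 819.0446; MSW = 614.409/31 = 19.8196
F = MSB/MSW = 41.3249
df = (3, 31)
p-value (upper-tail) = 0.00000
At α=0.05: p < α → reject H₀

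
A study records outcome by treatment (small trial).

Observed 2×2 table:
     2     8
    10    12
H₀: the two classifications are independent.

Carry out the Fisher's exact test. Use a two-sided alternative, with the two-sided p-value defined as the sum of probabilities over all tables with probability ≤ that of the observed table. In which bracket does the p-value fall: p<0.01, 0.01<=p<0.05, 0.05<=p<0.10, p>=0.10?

Margins: r₁=10, r₂=22, c₁=12, c₂=20, n=32
p_obs = C(10,2)·C(22,10)/C(32,12); sum pmf over tables with pmf ≤ p_obs
p-value (two-sided) = 0.24790
→ bracket: p>=0.10

p-value bracket: p>=0.10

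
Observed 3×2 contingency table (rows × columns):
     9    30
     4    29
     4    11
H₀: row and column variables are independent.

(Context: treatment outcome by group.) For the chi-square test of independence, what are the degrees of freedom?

degrees of freedom = 2

df = (r−1)(c−1) = (3−1)·(2−1) = 2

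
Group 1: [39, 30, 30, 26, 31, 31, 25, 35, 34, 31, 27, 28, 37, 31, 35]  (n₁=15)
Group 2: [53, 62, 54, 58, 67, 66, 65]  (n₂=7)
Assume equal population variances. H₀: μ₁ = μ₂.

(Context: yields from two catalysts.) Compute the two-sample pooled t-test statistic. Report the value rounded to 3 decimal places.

x̄₁=31.333, s₁=4.030, n₁=15
x̄₂=60.714, s₂=5.765, n₂=7
s_p² = [14·4.030² + 6·5.765²]/20 = 21.3381
SE = √(s_p²·(1/15+1/7)) = 2.1144
t = (31.333−60.714)/2.1144 = -13.8954
df = 20

test statistic = -13.895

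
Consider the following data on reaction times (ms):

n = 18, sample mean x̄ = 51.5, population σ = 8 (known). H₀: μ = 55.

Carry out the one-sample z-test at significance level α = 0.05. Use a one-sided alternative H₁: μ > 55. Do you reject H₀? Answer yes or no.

reject H₀: no

SE = σ/√n = 8/√18 = 1.8856
z = (x̄−μ₀)/SE = (51.5−55)/1.8856 = -1.8562
p-value (one-sided, H₁ greater) = 0.96828
At α=0.05: p ≥ α → fail to reject H₀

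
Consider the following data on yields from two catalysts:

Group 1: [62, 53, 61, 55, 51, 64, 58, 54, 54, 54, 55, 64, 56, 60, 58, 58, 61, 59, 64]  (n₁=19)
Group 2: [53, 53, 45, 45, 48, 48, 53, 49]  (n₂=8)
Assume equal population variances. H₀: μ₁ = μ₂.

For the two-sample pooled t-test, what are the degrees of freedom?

degrees of freedom = 25

df = n₁ + n₂ − 2 = 19 + 8 − 2 = 25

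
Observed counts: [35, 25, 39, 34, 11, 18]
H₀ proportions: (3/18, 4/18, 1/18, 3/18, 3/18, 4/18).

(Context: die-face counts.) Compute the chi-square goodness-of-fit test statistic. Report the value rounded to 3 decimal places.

test statistic = 126.028

n = 162; E_i = n·p_i = [27.00, 36.00, 9.00, 27.00, 27.00, 36.00]
χ² = (35−27.00)²/27.00 + (25−36.00)²/36.00 + (39−9.00)²/9.00 + (34−27.00)²/27.00 + (11−27.00)²/27.00 + (18−36.00)²/36.00 = 126.0278
df = 5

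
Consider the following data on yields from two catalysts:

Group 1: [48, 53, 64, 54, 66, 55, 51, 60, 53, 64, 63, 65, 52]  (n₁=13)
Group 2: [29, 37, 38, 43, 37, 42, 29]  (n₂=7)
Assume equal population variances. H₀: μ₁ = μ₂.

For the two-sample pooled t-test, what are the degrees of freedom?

df = n₁ + n₂ − 2 = 13 + 7 − 2 = 18

degrees of freedom = 18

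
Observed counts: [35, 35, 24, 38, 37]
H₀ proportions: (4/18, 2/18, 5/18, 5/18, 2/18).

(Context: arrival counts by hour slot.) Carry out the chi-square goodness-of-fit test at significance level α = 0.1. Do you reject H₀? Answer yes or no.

n = 169; E_i = n·p_i = [37.56, 18.78, 46.94, 46.94, 18.78]
χ² = (35−37.56)²/37.56 + (35−18.78)²/18.78 + (24−46.94)²/46.94 + (38−46.94)²/46.94 + (37−18.78)²/18.78 = 44.7899
df = 4
p-value (upper-tail) = 0.00000
At α=0.1: p < α → reject H₀

reject H₀: yes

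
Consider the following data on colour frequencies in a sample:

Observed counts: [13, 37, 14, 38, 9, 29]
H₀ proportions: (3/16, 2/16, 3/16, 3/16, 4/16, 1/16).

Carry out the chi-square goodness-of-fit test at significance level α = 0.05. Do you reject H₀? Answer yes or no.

reject H₀: yes

n = 140; E_i = n·p_i = [26.25, 17.50, 26.25, 26.25, 35.00, 8.75]
χ² = (13−26.25)²/26.25 + (37−17.50)²/17.50 + (14−26.25)²/26.25 + (38−26.25)²/26.25 + (9−35.00)²/35.00 + (29−8.75)²/8.75 = 105.5714
df = 5
p-value (upper-tail) = 0.00000
At α=0.05: p < α → reject H₀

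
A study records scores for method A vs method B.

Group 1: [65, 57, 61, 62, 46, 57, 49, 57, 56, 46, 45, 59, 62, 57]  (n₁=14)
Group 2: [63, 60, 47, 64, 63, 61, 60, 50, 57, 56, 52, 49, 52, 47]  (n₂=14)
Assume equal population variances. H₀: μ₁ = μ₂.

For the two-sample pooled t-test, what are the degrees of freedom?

degrees of freedom = 26

df = n₁ + n₂ − 2 = 14 + 14 − 2 = 26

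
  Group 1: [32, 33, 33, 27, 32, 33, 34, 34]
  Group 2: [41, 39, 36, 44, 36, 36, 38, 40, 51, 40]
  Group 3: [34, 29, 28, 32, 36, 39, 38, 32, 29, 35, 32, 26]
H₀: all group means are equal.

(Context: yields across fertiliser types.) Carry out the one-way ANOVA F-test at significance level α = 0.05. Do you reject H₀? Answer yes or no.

Group means [32.25, 40.10, 32.50], grand mean 34.967
SSB = Σnᵢ(x̄ᵢ−x̄)² = 395.567; SSW = ΣΣ(x−x̄ᵢ)² = 407.400
MSB = 395.567/2 = 197.7833; MSW = 407.400/27 = 15.0889
F = MSB/MSW = 13.1079
df = (2, 27)
p-value (upper-tail) = 0.00011
At α=0.05: p < α → reject H₀

reject H₀: yes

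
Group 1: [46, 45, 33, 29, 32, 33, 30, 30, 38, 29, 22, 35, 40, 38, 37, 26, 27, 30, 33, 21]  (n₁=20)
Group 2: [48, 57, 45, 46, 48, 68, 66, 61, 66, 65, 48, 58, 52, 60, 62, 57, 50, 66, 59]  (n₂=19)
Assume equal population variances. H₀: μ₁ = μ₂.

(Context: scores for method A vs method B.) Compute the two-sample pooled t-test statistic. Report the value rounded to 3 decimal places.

x̄₁=32.700, s₁=6.650, n₁=20
x̄₂=56.947, s₂=7.692, n₂=19
s_p² = [19·6.650² + 18·7.692²]/37 = 51.4905
SE = √(s_p²·(1/20+1/19)) = 2.2988
t = (32.700−56.947)/2.2988 = -10.5478
df = 37

test statistic = -10.548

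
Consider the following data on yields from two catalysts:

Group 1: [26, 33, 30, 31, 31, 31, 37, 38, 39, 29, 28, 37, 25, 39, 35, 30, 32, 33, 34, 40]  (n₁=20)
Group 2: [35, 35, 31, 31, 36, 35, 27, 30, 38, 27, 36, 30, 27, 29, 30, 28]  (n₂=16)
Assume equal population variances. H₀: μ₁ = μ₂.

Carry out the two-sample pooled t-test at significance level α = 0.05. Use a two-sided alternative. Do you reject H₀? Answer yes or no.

reject H₀: no

x̄₁=32.900, s₁=4.400, n₁=20
x̄₂=31.562, s₂=3.705, n₂=16
s_p² = [19·4.400² + 15·3.705²]/34 = 16.8746
SE = √(s_p²·(1/20+1/16)) = 1.3778
t = (32.900−31.562)/1.3778 = 0.9707
df = 34
p-value (two-sided) = 0.33854
At α=0.05: p ≥ α → fail to reject H₀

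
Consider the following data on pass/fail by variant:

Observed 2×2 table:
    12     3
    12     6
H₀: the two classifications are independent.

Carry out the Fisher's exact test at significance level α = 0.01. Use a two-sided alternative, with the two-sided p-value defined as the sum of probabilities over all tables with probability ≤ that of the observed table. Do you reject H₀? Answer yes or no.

Margins: r₁=15, r₂=18, c₁=24, c₂=9, n=33
p_obs = C(15,12)·C(18,12)/C(33,24); sum pmf over tables with pmf ≤ p_obs
p-value (two-sided) = 0.45849
At α=0.01: p ≥ α → fail to reject H₀

reject H₀: no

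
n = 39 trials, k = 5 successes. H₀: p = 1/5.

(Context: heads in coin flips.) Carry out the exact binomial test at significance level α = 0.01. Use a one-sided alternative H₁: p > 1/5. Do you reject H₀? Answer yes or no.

Exact binomial: n=39, k=5, p₀=1/5=0.2000
P(X≥5) from Σ C(n,i)·p₀^i·(1−p₀)^(n−i)
p-value (one-sided, H₁ greater) = 0.91341
At α=0.01: p ≥ α → fail to reject H₀

reject H₀: no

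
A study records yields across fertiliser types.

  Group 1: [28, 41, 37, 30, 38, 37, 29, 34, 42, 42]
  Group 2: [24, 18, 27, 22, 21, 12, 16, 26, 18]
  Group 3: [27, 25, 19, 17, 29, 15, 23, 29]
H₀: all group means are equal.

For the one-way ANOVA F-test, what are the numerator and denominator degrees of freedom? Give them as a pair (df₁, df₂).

degrees of freedom = [2, 24]

k = 3 groups, N = 27 total
df = (k−1, N−k) = (3−1, 27−3) = (2, 24)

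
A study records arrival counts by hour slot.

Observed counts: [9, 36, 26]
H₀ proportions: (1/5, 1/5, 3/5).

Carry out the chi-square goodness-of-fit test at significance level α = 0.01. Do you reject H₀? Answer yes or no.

reject H₀: yes

n = 71; E_i = n·p_i = [14.20, 14.20, 42.60]
χ² = (9−14.20)²/14.20 + (36−14.20)²/14.20 + (26−42.60)²/42.60 = 41.8404
df = 2
p-value (upper-tail) = 0.00000
At α=0.01: p < α → reject H₀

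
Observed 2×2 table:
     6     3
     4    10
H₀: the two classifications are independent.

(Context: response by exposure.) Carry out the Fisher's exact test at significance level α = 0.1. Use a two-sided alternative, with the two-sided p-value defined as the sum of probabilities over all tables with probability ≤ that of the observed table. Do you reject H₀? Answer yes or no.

reject H₀: no

Margins: r₁=9, r₂=14, c₁=10, c₂=13, n=23
p_obs = C(9,6)·C(14,4)/C(23,10); sum pmf over tables with pmf ≤ p_obs
p-value (two-sided) = 0.10230
At α=0.1: p ≥ α → fail to reject H₀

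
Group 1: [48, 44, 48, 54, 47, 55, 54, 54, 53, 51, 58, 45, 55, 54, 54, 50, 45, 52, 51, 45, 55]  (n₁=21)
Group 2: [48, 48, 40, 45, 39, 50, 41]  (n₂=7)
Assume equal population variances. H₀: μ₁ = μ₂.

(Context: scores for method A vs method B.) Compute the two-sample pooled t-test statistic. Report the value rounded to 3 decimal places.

test statistic = 3.619

x̄₁=51.048, s₁=4.117, n₁=21
x̄₂=44.429, s₂=4.429, n₂=7
s_p² = [20·4.117² + 6·4.429²]/26 = 17.5641
SE = √(s_p²·(1/21+1/7)) = 1.8291
t = (51.048−44.429)/1.8291 = 3.6188
df = 26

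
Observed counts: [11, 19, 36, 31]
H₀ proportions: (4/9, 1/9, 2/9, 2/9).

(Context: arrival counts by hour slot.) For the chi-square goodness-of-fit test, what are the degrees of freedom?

degrees of freedom = 3

df = k − 1 = 4 − 1 = 3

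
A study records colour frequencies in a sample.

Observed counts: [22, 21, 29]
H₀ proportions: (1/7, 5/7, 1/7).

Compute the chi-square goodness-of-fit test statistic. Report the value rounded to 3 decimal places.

test statistic = 65.394

n = 72; E_i = n·p_i = [10.29, 51.43, 10.29]
χ² = (22−10.29)²/10.29 + (21−51.43)²/51.43 + (29−10.29)²/10.29 = 65.3944
df = 2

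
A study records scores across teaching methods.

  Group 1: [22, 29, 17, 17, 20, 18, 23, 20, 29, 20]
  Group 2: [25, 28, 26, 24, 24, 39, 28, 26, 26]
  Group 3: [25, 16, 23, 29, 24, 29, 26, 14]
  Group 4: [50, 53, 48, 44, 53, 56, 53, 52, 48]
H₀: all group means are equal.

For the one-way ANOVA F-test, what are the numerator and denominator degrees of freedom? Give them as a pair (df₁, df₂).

degrees of freedom = [3, 32]

k = 4 groups, N = 36 total
df = (k−1, N−k) = (4−1, 36−4) = (3, 32)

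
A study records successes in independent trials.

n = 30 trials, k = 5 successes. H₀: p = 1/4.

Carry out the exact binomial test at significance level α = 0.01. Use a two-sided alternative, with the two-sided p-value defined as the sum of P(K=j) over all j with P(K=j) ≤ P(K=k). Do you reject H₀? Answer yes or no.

reject H₀: no

Exact binomial: n=30, k=5, p₀=1/4=0.2500
P(X=j) = C(n,j)·p₀^j·(1−p₀)^(n−j); p = Σ P(X=j) over j with P(X=j) ≤ P(X=5)
p-value (two-sided) = 0.39919
At α=0.01: p ≥ α → fail to reject H₀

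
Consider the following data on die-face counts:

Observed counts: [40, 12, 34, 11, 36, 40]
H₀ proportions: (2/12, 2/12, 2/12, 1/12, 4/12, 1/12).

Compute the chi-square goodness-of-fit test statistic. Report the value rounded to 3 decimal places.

test statistic = 69.428

n = 173; E_i = n·p_i = [28.83, 28.83, 28.83, 14.42, 57.67, 14.42]
χ² = (40−28.83)²/28.83 + (12−28.83)²/28.83 + (34−28.83)²/28.83 + (11−14.42)²/14.42 + (36−57.67)²/57.67 + (40−14.42)²/14.42 = 69.4277
df = 5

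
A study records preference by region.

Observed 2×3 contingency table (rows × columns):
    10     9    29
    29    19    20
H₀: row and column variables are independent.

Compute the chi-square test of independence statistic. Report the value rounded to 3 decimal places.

Row totals [48, 68], col totals [39, 28, 49], n=116
χ² = (10−16.14)²/16.14 + (9−11.59)²/11.59 + (29−20.28)²/20.28 + (29−22.86)²/22.86 + (19−16.41)²/16.41 + (20−28.72)²/28.72 = 11.3706
df = 2

test statistic = 11.371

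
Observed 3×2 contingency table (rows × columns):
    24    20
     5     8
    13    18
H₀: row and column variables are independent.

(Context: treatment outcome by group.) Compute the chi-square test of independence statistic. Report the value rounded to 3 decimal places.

test statistic = 1.684

Row totals [44, 13, 31], col totals [42, 46], n=88
χ² = (24−21.00)²/21.00 + (20−23.00)²/23.00 + (5−6.20)²/6.20 + (8−6.80)²/6.80 + (13−14.80)²/14.80 + (18−16.20)²/16.20 = 1.6841
df = 2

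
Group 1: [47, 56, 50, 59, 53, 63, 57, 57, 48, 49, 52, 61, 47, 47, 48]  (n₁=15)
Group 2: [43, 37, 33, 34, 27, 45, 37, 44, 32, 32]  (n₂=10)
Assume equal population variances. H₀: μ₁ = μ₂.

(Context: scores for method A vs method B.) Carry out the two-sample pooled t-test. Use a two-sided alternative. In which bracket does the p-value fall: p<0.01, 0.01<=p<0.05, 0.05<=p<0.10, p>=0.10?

p-value bracket: p<0.01

x̄₁=52.933, s₁=5.509, n₁=15
x̄₂=36.400, s₂=5.967, n₂=10
s_p² = [14·5.509² + 9·5.967²]/23 = 32.4058
SE = √(s_p²·(1/15+1/10)) = 2.3240
t = (52.933−36.400)/2.3240 = 7.1142
df = 23
p-value (two-sided) = 0.00000
→ bracket: p<0.01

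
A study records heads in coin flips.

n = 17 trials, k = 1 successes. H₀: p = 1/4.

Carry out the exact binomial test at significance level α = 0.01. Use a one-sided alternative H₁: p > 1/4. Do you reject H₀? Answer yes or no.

Exact binomial: n=17, k=1, p₀=1/4=0.2500
P(X≥1) from Σ C(n,i)·p₀^i·(1−p₀)^(n−i)
p-value (one-sided, H₁ greater) = 0.99248
At α=0.01: p ≥ α → fail to reject H₀

reject H₀: no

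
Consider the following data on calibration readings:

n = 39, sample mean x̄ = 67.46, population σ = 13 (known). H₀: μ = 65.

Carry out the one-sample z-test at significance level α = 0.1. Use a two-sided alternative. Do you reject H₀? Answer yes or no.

reject H₀: no

SE = σ/√n = 13/√39 = 2.0817
z = (x̄−μ₀)/SE = (67.46−65)/2.0817 = 1.1817
p-value (two-sided) = 0.23731
At α=0.1: p ≥ α → fail to reject H₀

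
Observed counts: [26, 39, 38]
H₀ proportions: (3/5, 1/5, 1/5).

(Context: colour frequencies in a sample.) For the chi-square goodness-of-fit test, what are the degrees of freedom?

df = k − 1 = 3 − 1 = 2

degrees of freedom = 2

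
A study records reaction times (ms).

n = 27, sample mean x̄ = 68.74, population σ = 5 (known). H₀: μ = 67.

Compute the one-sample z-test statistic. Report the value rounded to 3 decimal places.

SE = σ/√n = 5/√27 = 0.9623
z = (x̄−μ₀)/SE = (68.74−67)/0.9623 = 1.8083

test statistic = 1.808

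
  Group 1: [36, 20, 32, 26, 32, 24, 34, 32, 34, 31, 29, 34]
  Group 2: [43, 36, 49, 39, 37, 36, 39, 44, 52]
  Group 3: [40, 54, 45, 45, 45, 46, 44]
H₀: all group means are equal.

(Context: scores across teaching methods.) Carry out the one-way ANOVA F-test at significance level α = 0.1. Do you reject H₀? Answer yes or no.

reject H₀: yes

Group means [30.33, 41.67, 45.57], grand mean 37.786
SSB = Σnᵢ(x̄ᵢ−x̄)² = 1226.333; SSW = ΣΣ(x−x̄ᵢ)² = 622.381
MSB = 1226.333/2 = 613.1667; MSW = 622.381/25 = 24.8952
F = MSB/MSW = 24.6299
df = (2, 25)
p-value (upper-tail) = 0.00000
At α=0.1: p < α → reject H₀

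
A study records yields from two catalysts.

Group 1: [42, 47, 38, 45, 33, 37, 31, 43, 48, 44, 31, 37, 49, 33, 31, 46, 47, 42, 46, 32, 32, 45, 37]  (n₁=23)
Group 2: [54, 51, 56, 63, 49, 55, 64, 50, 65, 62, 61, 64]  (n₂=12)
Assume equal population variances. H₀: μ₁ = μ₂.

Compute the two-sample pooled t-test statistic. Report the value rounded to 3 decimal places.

test statistic = -8.085

x̄₁=39.826, s₁=6.386, n₁=23
x̄₂=57.833, s₂=5.982, n₂=12
s_p² = [22·6.386² + 11·5.982²]/33 = 39.1203
SE = √(s_p²·(1/23+1/12)) = 2.2273
t = (39.826−57.833)/2.2273 = -8.0847
df = 33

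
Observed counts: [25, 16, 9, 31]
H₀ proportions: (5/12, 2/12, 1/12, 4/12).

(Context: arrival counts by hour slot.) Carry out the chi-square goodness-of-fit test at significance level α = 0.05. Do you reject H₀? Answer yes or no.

n = 81; E_i = n·p_i = [33.75, 13.50, 6.75, 27.00]
χ² = (25−33.75)²/33.75 + (16−13.50)²/13.50 + (9−6.75)²/6.75 + (31−27.00)²/27.00 = 4.0741
df = 3
p-value (upper-tail) = 0.25358
At α=0.05: p ≥ α → fail to reject H₀

reject H₀: no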